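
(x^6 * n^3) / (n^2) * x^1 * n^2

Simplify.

n^3*x^7

Quotient: x^6 * n^1
Multiply by x^1 * n^2: add exponents.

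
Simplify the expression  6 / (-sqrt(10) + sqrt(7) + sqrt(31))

(-14*sqrt(10) - 7*sqrt(31) + 17*sqrt(7) + sqrt(2170))/7

Group as (sqrt(7) + sqrt(31)) - sqrt(10); multiply by (sqrt(7) + sqrt(31)) + sqrt(10), then rationalise the remaining surd.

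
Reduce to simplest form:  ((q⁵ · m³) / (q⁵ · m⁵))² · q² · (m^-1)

q²/m⁵

Inside the bracket: (m^-2)
Raise to the power 2: (m^-4)
Multiply by q² · (m^-1): add exponents.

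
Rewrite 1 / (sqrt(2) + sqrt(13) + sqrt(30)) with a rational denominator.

(-19*sqrt(13) - 41*sqrt(2) + 4*sqrt(195) + 15*sqrt(30))/121

Group as (sqrt(2) + sqrt(30)) + sqrt(13); multiply by (sqrt(2) + sqrt(30)) - sqrt(13), then rationalise the remaining surd.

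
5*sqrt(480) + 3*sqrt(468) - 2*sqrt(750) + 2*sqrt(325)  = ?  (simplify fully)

10*sqrt(30) + 28*sqrt(13)

5*sqrt(480) = 20*sqrt(30); 3*sqrt(468) = 18*sqrt(13); 2*sqrt(750) = 10*sqrt(30); 2*sqrt(325) = 10*sqrt(13)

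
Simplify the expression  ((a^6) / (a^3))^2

a^6

Inside the bracket: a^3
Raise to the power 2: a^6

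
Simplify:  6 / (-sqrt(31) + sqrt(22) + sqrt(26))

(-102*sqrt(31) + 162*sqrt(26) + 210*sqrt(22) + 24*sqrt(4433))/1999

Group as (sqrt(22) + sqrt(26)) - sqrt(31); multiply by (sqrt(22) + sqrt(26)) + sqrt(31), then rationalise the remaining surd.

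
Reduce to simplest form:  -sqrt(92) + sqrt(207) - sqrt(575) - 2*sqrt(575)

sqrt(92) = 2*sqrt(23); sqrt(207) = 3*sqrt(23); sqrt(575) = 5*sqrt(23); 2*sqrt(575) = 10*sqrt(23)
Combine: (-2 + 3 - 5 - 10)·sqrt(23) = -14*sqrt(23)

-14*sqrt(23)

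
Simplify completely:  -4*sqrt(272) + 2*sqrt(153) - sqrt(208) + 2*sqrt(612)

4*sqrt(272) = 16*sqrt(17); 2*sqrt(153) = 6*sqrt(17); sqrt(208) = 4*sqrt(13); 2*sqrt(612) = 12*sqrt(17)

-4*sqrt(13) + 2*sqrt(17)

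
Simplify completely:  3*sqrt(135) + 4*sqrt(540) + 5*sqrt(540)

3*sqrt(135) = 9*sqrt(15); 4*sqrt(540) = 24*sqrt(15); 5*sqrt(540) = 30*sqrt(15)
Combine: (9 + 24 + 30)·sqrt(15) = 63*sqrt(15)

63*sqrt(15)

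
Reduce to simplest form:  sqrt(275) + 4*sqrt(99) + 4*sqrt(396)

sqrt(275) = 5*sqrt(11); 4*sqrt(99) = 12*sqrt(11); 4*sqrt(396) = 24*sqrt(11)
Combine: (5 + 12 + 24)·sqrt(11) = 41*sqrt(11)

41*sqrt(11)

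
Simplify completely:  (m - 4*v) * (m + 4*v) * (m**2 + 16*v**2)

m**4 - 256*v**4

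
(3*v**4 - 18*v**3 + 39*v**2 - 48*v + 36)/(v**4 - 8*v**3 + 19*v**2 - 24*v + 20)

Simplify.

Factor: 3*v**4 - 18*v**3 + 39*v**2 - 48*v + 36 = 3*(v**2 - v + 2)*(v - 3)*(v - 2);  v**4 - 8*v**3 + 19*v**2 - 24*v + 20 = (v - 5)*(v - 2)*(v**2 - v + 2)
Cancel the common factors (v**2 - v + 2), (v - 2).

(3*v - 9)/(v - 5)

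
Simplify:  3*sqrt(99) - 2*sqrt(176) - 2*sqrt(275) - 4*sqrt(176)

-25*sqrt(11)

3*sqrt(99) = 9*sqrt(11); 2*sqrt(176) = 8*sqrt(11); 2*sqrt(275) = 10*sqrt(11); 4*sqrt(176) = 16*sqrt(11)
Combine: (9 - 8 - 10 - 16)·sqrt(11) = -25*sqrt(11)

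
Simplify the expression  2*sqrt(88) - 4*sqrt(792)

-20*sqrt(22)

2*sqrt(88) = 4*sqrt(22); 4*sqrt(792) = 24*sqrt(22)
Combine: (4 - 24)·sqrt(22) = -20*sqrt(22)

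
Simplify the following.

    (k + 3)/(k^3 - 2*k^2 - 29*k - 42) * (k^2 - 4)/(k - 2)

Factor: k^3 - 2*k^2 - 29*k - 42 = (k + 2)*(k - 7)*(k + 3);  k^2 - 4 = (k - 2)*(k + 2)
Cancel the common factors (k + 3), (k - 2), (k + 2).

1/(k - 7)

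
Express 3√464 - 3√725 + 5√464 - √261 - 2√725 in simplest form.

4*√29

3√464 = 12*√29; 3√725 = 15*√29; 5√464 = 20*√29; √261 = 3*√29; 2√725 = 10*√29
Combine: (12 - 15 + 20 - 3 - 10)·√29 = 4*√29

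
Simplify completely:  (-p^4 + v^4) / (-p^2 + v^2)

p^2 + v^2

Difference of fourth powers: factor out (-p^2 + v^2).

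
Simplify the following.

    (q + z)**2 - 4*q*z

After expansion: q**2 - 2*q*z + z**2 — a perfect-square trinomial.

(q - z)**2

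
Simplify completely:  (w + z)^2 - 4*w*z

(w - z)^2

After expansion: w^2 - 2*w*z + z^2 — a perfect-square trinomial.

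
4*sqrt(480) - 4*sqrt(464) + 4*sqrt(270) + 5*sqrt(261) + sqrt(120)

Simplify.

-sqrt(29) + 30*sqrt(30)

4*sqrt(480) = 16*sqrt(30); 4*sqrt(464) = 16*sqrt(29); 4*sqrt(270) = 12*sqrt(30); 5*sqrt(261) = 15*sqrt(29); sqrt(120) = 2*sqrt(30)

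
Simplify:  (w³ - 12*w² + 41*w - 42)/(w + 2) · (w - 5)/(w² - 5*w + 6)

Factor: w³ - 12*w² + 41*w - 42 = (w - 7)·(w - 3)·(w - 2);  w² - 5*w + 6 = (w - 3)·(w - 2)
Cancel the common factors (w - 3), (w - 2).

(w² - 12*w + 35)/(w + 2)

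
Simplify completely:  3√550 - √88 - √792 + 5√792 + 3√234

9*√26 + 37*√22

3√550 = 15*√22; √88 = 2*√22; √792 = 6*√22; 5√792 = 30*√22; 3√234 = 9*√26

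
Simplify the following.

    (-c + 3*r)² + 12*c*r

After expansion: c² + 6*c*r + 9*r² — a perfect-square trinomial.

(c + 3*r)²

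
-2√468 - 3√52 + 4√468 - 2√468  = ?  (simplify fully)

-6*√13

2√468 = 12*√13; 3√52 = 6*√13; 4√468 = 24*√13; 2√468 = 12*√13
Combine: (-12 - 6 + 24 - 12)·√13 = -6*√13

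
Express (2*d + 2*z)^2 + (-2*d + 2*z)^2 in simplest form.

8*d^2 + 8*z^2

Only the even-power cross terms survive.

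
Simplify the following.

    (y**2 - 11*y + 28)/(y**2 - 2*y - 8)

(y - 7)/(y + 2)

Factor: y**2 - 11*y + 28 = (y - 4)*(y - 7);  y**2 - 2*y - 8 = (y + 2)*(y - 4)
Cancel the common factor (y - 4).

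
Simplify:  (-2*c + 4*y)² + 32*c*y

4*(c + 2*y)²

Expand the square and combine the 32*c*y term.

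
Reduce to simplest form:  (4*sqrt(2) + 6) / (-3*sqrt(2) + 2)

Multiply numerator and denominator by 2 + 3*sqrt(2).
Denominator becomes -14; numerator becomes 36 + 26*sqrt(2).

(-13*sqrt(2) - 18)/7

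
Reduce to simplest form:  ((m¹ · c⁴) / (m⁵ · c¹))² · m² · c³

c⁹/m⁶

Inside the bracket: (m^-4) · c³
Raise to the power 2: (m^-8) · c⁶
Multiply by m² · c³: add exponents.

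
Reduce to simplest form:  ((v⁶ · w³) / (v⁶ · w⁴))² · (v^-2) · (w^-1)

1/(v²*w³)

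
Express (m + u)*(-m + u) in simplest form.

-m^2 + u^2

(u)^2 - (m)^2 = -m^2 + u^2.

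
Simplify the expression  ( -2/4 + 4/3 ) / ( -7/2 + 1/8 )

Numerator: -2/4 + 4/3 = 5/6
Denominator: -7/2 + 1/8 = -27/8
Divide: (5/6) · (-8/27) = -20/81

-20/81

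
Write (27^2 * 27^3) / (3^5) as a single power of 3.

3^10

27^2 = 3^6; 27^3 = 3^9; 3^5 = 3^5
Combine exponents: 3^10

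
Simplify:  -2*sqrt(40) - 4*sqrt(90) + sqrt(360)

-10*sqrt(10)

2*sqrt(40) = 4*sqrt(10); 4*sqrt(90) = 12*sqrt(10); sqrt(360) = 6*sqrt(10)
Combine: (-4 - 12 + 6)·sqrt(10) = -10*sqrt(10)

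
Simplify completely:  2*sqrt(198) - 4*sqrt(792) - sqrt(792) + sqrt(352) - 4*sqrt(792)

-44*sqrt(22)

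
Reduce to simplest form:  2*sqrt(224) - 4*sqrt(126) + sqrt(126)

-sqrt(14)

2*sqrt(224) = 8*sqrt(14); 4*sqrt(126) = 12*sqrt(14); sqrt(126) = 3*sqrt(14)
Combine: (8 - 12 + 3)·sqrt(14) = -sqrt(14)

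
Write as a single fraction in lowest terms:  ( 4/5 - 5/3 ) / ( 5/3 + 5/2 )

Numerator: 4/5 - 5/3 = -13/15
Denominator: 5/3 + 5/2 = 25/6
Divide: (-13/15) · (6/25) = -26/125

-26/125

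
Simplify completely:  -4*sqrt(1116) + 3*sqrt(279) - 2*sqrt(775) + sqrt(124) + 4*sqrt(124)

4*sqrt(1116) = 24*sqrt(31); 3*sqrt(279) = 9*sqrt(31); 2*sqrt(775) = 10*sqrt(31); sqrt(124) = 2*sqrt(31); 4*sqrt(124) = 8*sqrt(31)
Combine: (-24 + 9 - 10 + 2 + 8)·sqrt(31) = -15*sqrt(31)

-15*sqrt(31)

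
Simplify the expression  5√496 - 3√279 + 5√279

26*√31

5√496 = 20*√31; 3√279 = 9*√31; 5√279 = 15*√31
Combine: (20 - 9 + 15)·√31 = 26*√31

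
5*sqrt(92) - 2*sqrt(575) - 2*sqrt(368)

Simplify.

-8*sqrt(23)

5*sqrt(92) = 10*sqrt(23); 2*sqrt(575) = 10*sqrt(23); 2*sqrt(368) = 8*sqrt(23)
Combine: (10 - 10 - 8)·sqrt(23) = -8*sqrt(23)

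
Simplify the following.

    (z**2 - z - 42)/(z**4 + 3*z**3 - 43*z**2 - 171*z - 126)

Factor: z**2 - z - 42 = (z + 6)*(z - 7);  z**4 + 3*z**3 - 43*z**2 - 171*z - 126 = (z - 7)*(z + 3)*(z + 6)*(z + 1)
Cancel the common factors (z - 7), (z + 6).

1/(z**2 + 4*z + 3)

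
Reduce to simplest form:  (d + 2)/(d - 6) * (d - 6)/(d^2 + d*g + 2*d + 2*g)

Factor: d^2 + d*g + 2*d + 2*g = (d + 2)*(d + g)
Cancel the common factors (d + 2), (d - 6).

1/(d + g)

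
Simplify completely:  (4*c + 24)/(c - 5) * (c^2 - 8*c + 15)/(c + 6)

4*c - 12

Factor: 4*c + 24 = 4*(c + 6);  c^2 - 8*c + 15 = (c - 3)*(c - 5)
Cancel the common factors (c - 5), (c + 6).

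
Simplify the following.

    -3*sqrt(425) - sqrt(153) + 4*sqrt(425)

2*sqrt(17)

3*sqrt(425) = 15*sqrt(17); sqrt(153) = 3*sqrt(17); 4*sqrt(425) = 20*sqrt(17)
Combine: (-15 - 3 + 20)·sqrt(17) = 2*sqrt(17)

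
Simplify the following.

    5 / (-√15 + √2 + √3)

(-25*√15 - 35*√3 - 40*√2 - 15*√10)/38

Group as (√2 + √3) - √15; multiply by (√2 + √3) + √15, then rationalise the remaining surd.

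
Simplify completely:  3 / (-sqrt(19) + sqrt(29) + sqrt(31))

(-123*sqrt(19) + 51*sqrt(31) + 63*sqrt(29) + 6*sqrt(17081))/1915

Group as (sqrt(29) + sqrt(31)) - sqrt(19); multiply by (sqrt(29) + sqrt(31)) + sqrt(19), then rationalise the remaining surd.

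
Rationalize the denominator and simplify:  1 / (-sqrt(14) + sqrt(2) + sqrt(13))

Group as (sqrt(2) + sqrt(13)) - sqrt(14); multiply by (sqrt(2) + sqrt(13)) + sqrt(14), then rationalise the remaining surd.

(-sqrt(14) + 3*sqrt(13) + 25*sqrt(2) + 4*sqrt(91))/103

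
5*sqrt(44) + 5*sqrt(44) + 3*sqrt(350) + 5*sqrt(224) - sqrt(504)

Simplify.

5*sqrt(44) = 10*sqrt(11); 5*sqrt(44) = 10*sqrt(11); 3*sqrt(350) = 15*sqrt(14); 5*sqrt(224) = 20*sqrt(14); sqrt(504) = 6*sqrt(14)

20*sqrt(11) + 29*sqrt(14)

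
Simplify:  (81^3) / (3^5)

3^7

81^3 = 3^12; 3^5 = 3^5
Combine exponents: 3^7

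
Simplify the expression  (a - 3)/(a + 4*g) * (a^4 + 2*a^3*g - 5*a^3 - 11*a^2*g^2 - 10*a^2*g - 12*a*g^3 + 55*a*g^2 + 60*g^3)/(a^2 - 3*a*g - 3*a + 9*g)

Factor: a^4 + 2*a^3*g - 5*a^3 - 11*a^2*g^2 - 10*a^2*g - 12*a*g^3 + 55*a*g^2 + 60*g^3 = (a + 4*g)*(a - 3*g)*(a + g)*(a - 5);  a^2 - 3*a*g - 3*a + 9*g = (a - 3)*(a - 3*g)
Cancel the common factors (a + 4*g), (a - 3), (a - 3*g).

a^2 + a*g - 5*a - 5*g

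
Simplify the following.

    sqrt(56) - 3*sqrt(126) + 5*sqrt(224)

sqrt(56) = 2*sqrt(14); 3*sqrt(126) = 9*sqrt(14); 5*sqrt(224) = 20*sqrt(14)
Combine: (2 - 9 + 20)·sqrt(14) = 13*sqrt(14)

13*sqrt(14)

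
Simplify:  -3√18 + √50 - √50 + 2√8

3√18 = 9*√2; √50 = 5*√2; √50 = 5*√2; 2√8 = 4*√2
Combine: (-9 + 5 - 5 + 4)·√2 = -5*√2

-5*√2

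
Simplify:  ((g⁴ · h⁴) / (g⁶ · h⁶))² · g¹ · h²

1/(g³*h²)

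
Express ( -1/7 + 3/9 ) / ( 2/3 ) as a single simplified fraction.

2/7

Numerator: -1/7 + 3/9 = 4/21
Denominator: 2/3 = 2/3
Divide: (4/21) · (3/2) = 2/7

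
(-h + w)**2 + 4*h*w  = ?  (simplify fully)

(h + w)**2

After expansion: h**2 + 2*h*w + w**2 — a perfect-square trinomial.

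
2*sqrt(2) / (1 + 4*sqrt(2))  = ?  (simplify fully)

(-2*sqrt(2) + 16)/31

Multiply numerator and denominator by -4*sqrt(2) + 1.
Denominator becomes -31; numerator becomes -16 + 2*sqrt(2).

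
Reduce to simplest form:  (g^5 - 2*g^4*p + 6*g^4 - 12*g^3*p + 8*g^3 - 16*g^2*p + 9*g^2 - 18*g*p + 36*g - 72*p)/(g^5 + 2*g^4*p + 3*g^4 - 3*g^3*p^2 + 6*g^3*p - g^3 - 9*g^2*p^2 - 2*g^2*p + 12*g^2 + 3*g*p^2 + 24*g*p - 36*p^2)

Factor: g^5 - 2*g^4*p + 6*g^4 - 12*g^3*p + 8*g^3 - 16*g^2*p + 9*g^2 - 18*g*p + 36*g - 72*p = (g + 4)*(g^2 - g + 3)*(g - 2*p)*(g + 3);  g^5 + 2*g^4*p + 3*g^4 - 3*g^3*p^2 + 6*g^3*p - g^3 - 9*g^2*p^2 - 2*g^2*p + 12*g^2 + 3*g*p^2 + 24*g*p - 36*p^2 = (g - p)*(g + 3*p)*(g^2 - g + 3)*(g + 4)
Cancel the common factors (g^2 - g + 3), (g + 4).

(-g^2 + 2*g*p - 3*g + 6*p)/(-g^2 - 2*g*p + 3*p^2)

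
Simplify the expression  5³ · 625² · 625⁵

5^31

5³ = 5^3; 625² = 5^8; 625⁵ = 5^20
Combine exponents: 5^31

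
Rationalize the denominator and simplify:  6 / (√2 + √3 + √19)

Group as (√2 + √19) + √3; multiply by (√2 + √19) - √3, then rationalise the remaining surd.

(-27*√3 - 30*√2 + 3*√114 + 21*√19)/43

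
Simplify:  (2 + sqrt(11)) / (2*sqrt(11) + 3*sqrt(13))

Multiply numerator and denominator by -3*sqrt(13) + 2*sqrt(11).
Denominator becomes -73; numerator becomes -3*sqrt(143) - 6*sqrt(13) + 4*sqrt(11) + 22.

(-22 - 4*sqrt(11) + 6*sqrt(13) + 3*sqrt(143))/73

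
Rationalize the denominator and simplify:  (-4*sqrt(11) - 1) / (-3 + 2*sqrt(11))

(-13 - 2*sqrt(11))/5

Multiply numerator and denominator by -2*sqrt(11) - 3.
Denominator becomes -35; numerator becomes 14*sqrt(11) + 91.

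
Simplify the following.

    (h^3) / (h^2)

h

Quotient: h^1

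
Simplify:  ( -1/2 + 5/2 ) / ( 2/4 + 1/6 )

3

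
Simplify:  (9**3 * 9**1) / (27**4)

3**(-4)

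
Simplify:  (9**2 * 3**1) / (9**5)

9**2 = 3**4; 3**1 = 3**1; 9**5 = 3**10
Combine exponents: 3**(-5)

3**(-5)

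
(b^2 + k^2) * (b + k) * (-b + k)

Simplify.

Telescope via difference of squares: (k+b)(k-b) = -b^2 + k^2, then repeat with the next factor.

-b^4 + k^4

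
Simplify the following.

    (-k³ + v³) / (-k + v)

k² + k*v + v²

Apply the difference-of-cubes factorisation and cancel (-k + v).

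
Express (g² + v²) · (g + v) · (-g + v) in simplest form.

Telescope via difference of squares: (v+g)(v-g) = -g² + v², then repeat with the next factor.

-g⁴ + v⁴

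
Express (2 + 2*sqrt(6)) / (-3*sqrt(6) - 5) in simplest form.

(-26 + 4*sqrt(6))/29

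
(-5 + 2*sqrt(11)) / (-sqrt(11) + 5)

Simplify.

Multiply numerator and denominator by sqrt(11) + 5.
Denominator becomes 14; numerator becomes -3 + 5*sqrt(11).

(-3 + 5*sqrt(11))/14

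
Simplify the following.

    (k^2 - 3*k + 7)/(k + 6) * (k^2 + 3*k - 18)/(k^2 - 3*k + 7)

k - 3

Factor: k^2 + 3*k - 18 = (k + 6)*(k - 3)
Cancel the common factors (k^2 - 3*k + 7), (k + 6).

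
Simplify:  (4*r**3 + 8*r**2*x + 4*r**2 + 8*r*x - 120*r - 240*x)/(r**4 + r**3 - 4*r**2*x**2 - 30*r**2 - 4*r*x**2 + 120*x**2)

Factor: 4*r**3 + 8*r**2*x + 4*r**2 + 8*r*x - 120*r - 240*x = 4*(r - 5)*(r + 2*x)*(r + 6);  r**4 + r**3 - 4*r**2*x**2 - 30*r**2 - 4*r*x**2 + 120*x**2 = (r + 2*x)*(r - 5)*(r + 6)*(r - 2*x)
Cancel the common factors (r - 5), (r + 6), (r + 2*x).

-4/(-r + 2*x)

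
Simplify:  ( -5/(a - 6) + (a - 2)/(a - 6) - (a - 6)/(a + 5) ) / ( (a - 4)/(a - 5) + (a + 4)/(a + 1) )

Numerator: -5/(a - 6) + (a - 2)/(a - 6) - (a - 6)/(a + 5) = (10*a - 71)/(a² - a - 30)
Denominator: (a - 4)/(a - 5) + (a + 4)/(a + 1) = (2*a² - 4*a - 24)/(a² - 4*a - 5)
Divide: ((10*a - 71)/(a² - a - 30)) · ((a² - 4*a - 5)/(2*a² - 4*a - 24)) = (10*a³ - 111*a² + 234*a + 355)/(2*a⁴ - 6*a³ - 80*a² + 144*a + 720)

(10*a³ - 111*a² + 234*a + 355)/(2*a⁴ - 6*a³ - 80*a² + 144*a + 720)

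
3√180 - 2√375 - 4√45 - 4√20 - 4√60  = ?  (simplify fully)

-18*√15 - 2*√5

3√180 = 18*√5; 2√375 = 10*√15; 4√45 = 12*√5; 4√20 = 8*√5; 4√60 = 8*√15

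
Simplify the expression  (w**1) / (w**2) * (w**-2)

w**(-3)

Quotient: (w**-1)
Multiply by (w**-2): add exponents.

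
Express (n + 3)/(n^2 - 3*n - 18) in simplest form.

Factor: n^2 - 3*n - 18 = (n + 3)*(n - 6)
Cancel the common factor (n + 3).

1/(n - 6)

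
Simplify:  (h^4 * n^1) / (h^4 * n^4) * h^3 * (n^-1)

h^3/n^4

Quotient: (n^-3)
Multiply by h^3 * (n^-1): add exponents.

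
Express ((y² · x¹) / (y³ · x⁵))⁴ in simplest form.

Inside the bracket: (y^-1) · (x^-4)
Raise to the power 4: (y^-4) · (x^-16)

1/(x^16*y⁴)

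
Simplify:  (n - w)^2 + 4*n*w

Expanding gives n^2 + 2*n*w + w^2, a perfect square.

(n + w)^2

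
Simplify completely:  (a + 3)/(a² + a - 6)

1/(a - 2)

Factor: a² + a - 6 = (a + 3)·(a - 2)
Cancel the common factor (a + 3).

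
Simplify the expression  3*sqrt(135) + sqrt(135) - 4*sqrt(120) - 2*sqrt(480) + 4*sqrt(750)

4*sqrt(30) + 12*sqrt(15)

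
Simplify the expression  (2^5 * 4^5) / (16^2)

2^5 = 2^5; 4^5 = 2^10; 16^2 = 2^8
Combine exponents: 2^7

2^7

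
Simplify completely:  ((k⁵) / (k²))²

Inside the bracket: k³
Raise to the power 2: k⁶

k⁶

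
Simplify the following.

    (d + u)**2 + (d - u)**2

Binomially expand both and collect terms in d, u.

2*d**2 + 2*u**2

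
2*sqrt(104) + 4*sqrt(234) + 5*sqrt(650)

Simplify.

41*sqrt(26)

2*sqrt(104) = 4*sqrt(26); 4*sqrt(234) = 12*sqrt(26); 5*sqrt(650) = 25*sqrt(26)
Combine: (4 + 12 + 25)·sqrt(26) = 41*sqrt(26)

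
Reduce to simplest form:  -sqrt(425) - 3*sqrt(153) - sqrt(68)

sqrt(425) = 5*sqrt(17); 3*sqrt(153) = 9*sqrt(17); sqrt(68) = 2*sqrt(17)
Combine: (-5 - 9 - 2)·sqrt(17) = -16*sqrt(17)

-16*sqrt(17)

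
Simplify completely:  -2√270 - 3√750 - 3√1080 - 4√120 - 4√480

-63*√30

2√270 = 6*√30; 3√750 = 15*√30; 3√1080 = 18*√30; 4√120 = 8*√30; 4√480 = 16*√30
Combine: (-6 - 15 - 18 - 8 - 16)·√30 = -63*√30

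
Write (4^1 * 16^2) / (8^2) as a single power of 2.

4^1 = 2^2; 16^2 = 2^8; 8^2 = 2^6
Combine exponents: 2^4

2^4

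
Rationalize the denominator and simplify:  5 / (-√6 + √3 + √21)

(-20*√3 - 5*√42 + 15*√6 + 10*√21)/12

Group as (√3 + √21) - √6; multiply by (√3 + √21) + √6, then rationalise the remaining surd.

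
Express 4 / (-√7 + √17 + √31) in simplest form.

(-164*√7 - 28*√31 + 84*√17 + 8*√3689)/427

Group as (√17 + √31) - √7; multiply by (√17 + √31) + √7, then rationalise the remaining surd.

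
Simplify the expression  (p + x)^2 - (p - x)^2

4*p*x

Binomially expand both and collect terms in p, x.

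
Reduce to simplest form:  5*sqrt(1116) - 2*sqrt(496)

5*sqrt(1116) = 30*sqrt(31); 2*sqrt(496) = 8*sqrt(31)
Combine: (30 - 8)·sqrt(31) = 22*sqrt(31)

22*sqrt(31)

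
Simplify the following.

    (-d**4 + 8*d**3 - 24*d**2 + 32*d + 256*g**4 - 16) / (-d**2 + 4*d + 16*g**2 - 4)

-d**4 + 8*d**3 - 24*d**2 + 32*d + 256*g**4 - 16 factors as -(d - 4*g - 2)*(d + 4*g - 2)*(d**2 - 4*d + 16*g**2 + 4).

d**2 - 4*d + 16*g**2 + 4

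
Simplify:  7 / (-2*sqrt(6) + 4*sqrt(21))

(7*sqrt(6) + 14*sqrt(21))/156

Multiply numerator and denominator by 2*sqrt(6) + 4*sqrt(21).
Denominator becomes 312; numerator becomes 14*sqrt(6) + 28*sqrt(21).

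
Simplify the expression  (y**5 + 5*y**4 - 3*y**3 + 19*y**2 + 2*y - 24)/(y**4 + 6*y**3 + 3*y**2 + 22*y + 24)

y - 1

Factor: y**5 + 5*y**4 - 3*y**3 + 19*y**2 + 2*y - 24 = (y - 1)*(y**2 - y + 4)*(y + 1)*(y + 6);  y**4 + 6*y**3 + 3*y**2 + 22*y + 24 = (y + 6)*(y + 1)*(y**2 - y + 4)
Cancel the common factors (y**2 - y + 4), (y + 6), (y + 1).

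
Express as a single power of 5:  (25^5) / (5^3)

5^7

25^5 = 5^10; 5^3 = 5^3
Combine exponents: 5^7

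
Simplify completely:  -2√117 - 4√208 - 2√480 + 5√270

2√117 = 6*√13; 4√208 = 16*√13; 2√480 = 8*√30; 5√270 = 15*√30

-22*√13 + 7*√30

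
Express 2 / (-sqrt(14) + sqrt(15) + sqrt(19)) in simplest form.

Group as (sqrt(15) + sqrt(19)) - sqrt(14); multiply by (sqrt(15) + sqrt(19)) + sqrt(14), then rationalise the remaining surd.

(-10*sqrt(14) + 5*sqrt(19) + 9*sqrt(15) + sqrt(3990))/185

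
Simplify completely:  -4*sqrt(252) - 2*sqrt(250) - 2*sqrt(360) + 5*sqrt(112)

-22*sqrt(10) - 4*sqrt(7)

4*sqrt(252) = 24*sqrt(7); 2*sqrt(250) = 10*sqrt(10); 2*sqrt(360) = 12*sqrt(10); 5*sqrt(112) = 20*sqrt(7)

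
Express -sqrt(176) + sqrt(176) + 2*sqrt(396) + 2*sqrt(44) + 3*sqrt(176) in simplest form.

28*sqrt(11)

sqrt(176) = 4*sqrt(11); sqrt(176) = 4*sqrt(11); 2*sqrt(396) = 12*sqrt(11); 2*sqrt(44) = 4*sqrt(11); 3*sqrt(176) = 12*sqrt(11)
Combine: (-4 + 4 + 12 + 4 + 12)·sqrt(11) = 28*sqrt(11)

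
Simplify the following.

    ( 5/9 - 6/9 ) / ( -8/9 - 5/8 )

Numerator: 5/9 - 6/9 = -1/9
Denominator: -8/9 - 5/8 = -109/72
Divide: (-1/9) · (-72/109) = 8/109

8/109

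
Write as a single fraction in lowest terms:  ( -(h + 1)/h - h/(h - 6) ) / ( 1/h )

(-2*h² + 5*h + 6)/(h - 6)

Numerator: -(h + 1)/h - h/(h - 6) = (-2*h² + 5*h + 6)/(h² - 6*h)
Denominator: 1/h = 1/h
Divide: ((-2*h² + 5*h + 6)/(h² - 6*h)) · (h) = (-2*h² + 5*h + 6)/(h - 6)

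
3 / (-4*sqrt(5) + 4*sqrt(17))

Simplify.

(sqrt(5) + sqrt(17))/16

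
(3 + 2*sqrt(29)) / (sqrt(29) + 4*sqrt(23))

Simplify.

Multiply numerator and denominator by -4*sqrt(23) + sqrt(29).
Denominator becomes -339; numerator becomes -8*sqrt(667) - 12*sqrt(23) + 3*sqrt(29) + 58.

(-58 - 3*sqrt(29) + 12*sqrt(23) + 8*sqrt(667))/339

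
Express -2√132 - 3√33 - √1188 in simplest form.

-13*√33

2√132 = 4*√33; 3√33 = 3*√33; √1188 = 6*√33
Combine: (-4 - 3 - 6)·√33 = -13*√33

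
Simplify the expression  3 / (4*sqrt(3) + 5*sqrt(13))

Multiply numerator and denominator by -4*sqrt(3) + 5*sqrt(13).
Denominator becomes 277; numerator becomes -12*sqrt(3) + 15*sqrt(13).

(-12*sqrt(3) + 15*sqrt(13))/277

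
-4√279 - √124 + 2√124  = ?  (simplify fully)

-10*√31

4√279 = 12*√31; √124 = 2*√31; 2√124 = 4*√31
Combine: (-12 - 2 + 4)·√31 = -10*√31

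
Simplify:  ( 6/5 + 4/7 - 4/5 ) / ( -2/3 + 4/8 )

Numerator: 6/5 + 4/7 - 4/5 = 34/35
Denominator: -2/3 + 4/8 = -1/6
Divide: (34/35) · (-6) = -204/35

-204/35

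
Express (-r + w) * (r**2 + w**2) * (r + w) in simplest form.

Telescope via difference of squares: (w+r)(w-r) = -r**2 + w**2, then repeat with the next factor.

-r**4 + w**4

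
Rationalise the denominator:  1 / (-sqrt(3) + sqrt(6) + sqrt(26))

(-23*sqrt(6) - 12*sqrt(13) + 29*sqrt(3) + 17*sqrt(26))/217

Group as (sqrt(6) + sqrt(26)) - sqrt(3); multiply by (sqrt(6) + sqrt(26)) + sqrt(3), then rationalise the remaining surd.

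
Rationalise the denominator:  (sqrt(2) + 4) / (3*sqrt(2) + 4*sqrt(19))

Multiply numerator and denominator by -4*sqrt(19) + 3*sqrt(2).
Denominator becomes -286; numerator becomes -16*sqrt(19) - 4*sqrt(38) + 6 + 12*sqrt(2).

(-6*sqrt(2) - 3 + 2*sqrt(38) + 8*sqrt(19))/143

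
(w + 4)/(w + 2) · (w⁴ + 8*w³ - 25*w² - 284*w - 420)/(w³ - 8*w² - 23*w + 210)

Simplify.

Factor: w⁴ + 8*w³ - 25*w² - 284*w - 420 = (w + 2)·(w - 6)·(w + 5)·(w + 7);  w³ - 8*w² - 23*w + 210 = (w - 6)·(w + 5)·(w - 7)
Cancel the common factors (w - 6), (w + 2), (w + 5).

(w² + 11*w + 28)/(w - 7)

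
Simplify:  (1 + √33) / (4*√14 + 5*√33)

Multiply numerator and denominator by -4*√14 + 5*√33.
Denominator becomes 601; numerator becomes -4*√462 - 4*√14 + 5*√33 + 165.

(-4*√462 - 4*√14 + 5*√33 + 165)/601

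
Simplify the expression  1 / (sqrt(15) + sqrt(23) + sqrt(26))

(-sqrt(8970) + 6*sqrt(26) + 9*sqrt(23) + 17*sqrt(15))/618

Group as (sqrt(23) + sqrt(26)) + sqrt(15); multiply by (sqrt(23) + sqrt(26)) - sqrt(15), then rationalise the remaining surd.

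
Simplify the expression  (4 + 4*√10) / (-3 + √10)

16*√10 + 52

Multiply numerator and denominator by -√10 - 3.
Denominator becomes -1; numerator becomes -52 - 16*√10.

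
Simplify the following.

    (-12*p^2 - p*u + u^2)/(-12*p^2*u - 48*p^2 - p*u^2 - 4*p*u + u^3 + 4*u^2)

Factor: -12*p^2 - p*u + u^2 = (3*p + u)*(-4*p + u);  -12*p^2*u - 48*p^2 - p*u^2 - 4*p*u + u^3 + 4*u^2 = (u + 4)*(-4*p + u)*(3*p + u)
Cancel the common factors (3*p + u), (-4*p + u).

1/(u + 4)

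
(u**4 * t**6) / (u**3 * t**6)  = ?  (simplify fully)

Quotient: u**1

u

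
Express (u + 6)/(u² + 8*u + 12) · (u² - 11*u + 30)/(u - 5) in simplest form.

Factor: u² + 8*u + 12 = (u + 2)·(u + 6);  u² - 11*u + 30 = (u - 5)·(u - 6)
Cancel the common factors (u + 6), (u - 5).

(u - 6)/(u + 2)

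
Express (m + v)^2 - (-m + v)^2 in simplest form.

Write as f(v,m) - f(v,-m) and expand.

4*m*v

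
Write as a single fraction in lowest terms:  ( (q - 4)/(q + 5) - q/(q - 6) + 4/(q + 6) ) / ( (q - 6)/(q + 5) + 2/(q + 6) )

(-11*q^2 - 70*q + 24)/(q^3 - 4*q^2 - 38*q + 156)

Numerator: (q - 4)/(q + 5) - q/(q - 6) + 4/(q + 6) = (-11*q^2 - 70*q + 24)/(q^3 + 5*q^2 - 36*q - 180)
Denominator: (q - 6)/(q + 5) + 2/(q + 6) = (q^2 + 2*q - 26)/(q^2 + 11*q + 30)
Divide: ((-11*q^2 - 70*q + 24)/(q^3 + 5*q^2 - 36*q - 180)) · ((q^2 + 11*q + 30)/(q^2 + 2*q - 26)) = (-11*q^2 - 70*q + 24)/(q^3 - 4*q^2 - 38*q + 156)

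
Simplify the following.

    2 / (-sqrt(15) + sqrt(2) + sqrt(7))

Group as (sqrt(2) + sqrt(7)) - sqrt(15); multiply by (sqrt(2) + sqrt(7)) + sqrt(15), then rationalise the remaining surd.

(3*sqrt(15) + 5*sqrt(7) + 10*sqrt(2) + sqrt(210))/5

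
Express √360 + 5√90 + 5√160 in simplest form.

41*√10

√360 = 6*√10; 5√90 = 15*√10; 5√160 = 20*√10
Combine: (6 + 15 + 20)·√10 = 41*√10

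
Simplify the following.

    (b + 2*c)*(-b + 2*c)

-b**2 + 4*c**2

(2*c)**2 - (b)**2 = -b**2 + 4*c**2.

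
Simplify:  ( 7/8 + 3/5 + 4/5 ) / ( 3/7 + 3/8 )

637/225

Numerator: 7/8 + 3/5 + 4/5 = 91/40
Denominator: 3/7 + 3/8 = 45/56
Divide: (91/40) · (56/45) = 637/225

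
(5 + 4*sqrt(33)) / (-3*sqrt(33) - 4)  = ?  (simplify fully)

(-376 + sqrt(33))/281

Multiply numerator and denominator by -4 + 3*sqrt(33).
Denominator becomes -281; numerator becomes -sqrt(33) + 376.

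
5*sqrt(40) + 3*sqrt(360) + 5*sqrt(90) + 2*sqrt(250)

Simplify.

5*sqrt(40) = 10*sqrt(10); 3*sqrt(360) = 18*sqrt(10); 5*sqrt(90) = 15*sqrt(10); 2*sqrt(250) = 10*sqrt(10)
Combine: (10 + 18 + 15 + 10)·sqrt(10) = 53*sqrt(10)

53*sqrt(10)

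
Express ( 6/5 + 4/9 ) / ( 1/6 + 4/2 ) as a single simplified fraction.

Numerator: 6/5 + 4/9 = 74/45
Denominator: 1/6 + 4/2 = 13/6
Divide: (74/45) · (6/13) = 148/195

148/195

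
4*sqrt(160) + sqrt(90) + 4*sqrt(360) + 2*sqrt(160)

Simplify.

51*sqrt(10)

4*sqrt(160) = 16*sqrt(10); sqrt(90) = 3*sqrt(10); 4*sqrt(360) = 24*sqrt(10); 2*sqrt(160) = 8*sqrt(10)
Combine: (16 + 3 + 24 + 8)·sqrt(10) = 51*sqrt(10)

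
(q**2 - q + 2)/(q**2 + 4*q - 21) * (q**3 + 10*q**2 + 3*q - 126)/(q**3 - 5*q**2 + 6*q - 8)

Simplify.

(q + 6)/(q - 4)

Factor: q**2 + 4*q - 21 = (q - 3)*(q + 7);  q**3 + 10*q**2 + 3*q - 126 = (q + 7)*(q + 6)*(q - 3);  q**3 - 5*q**2 + 6*q - 8 = (q**2 - q + 2)*(q - 4)
Cancel the common factors (q**2 - q + 2), (q - 3), (q + 7).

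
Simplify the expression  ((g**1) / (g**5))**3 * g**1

g**(-11)

Inside the bracket: (g**-4)
Raise to the power 3: (g**-12)
Multiply by g**1: add exponents.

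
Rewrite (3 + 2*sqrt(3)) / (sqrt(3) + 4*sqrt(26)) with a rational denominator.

Multiply numerator and denominator by -4*sqrt(26) + sqrt(3).
Denominator becomes -413; numerator becomes -8*sqrt(78) - 12*sqrt(26) + 3*sqrt(3) + 6.

(-6 - 3*sqrt(3) + 12*sqrt(26) + 8*sqrt(78))/413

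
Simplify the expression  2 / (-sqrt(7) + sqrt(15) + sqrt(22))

Group as (sqrt(15) + sqrt(22)) - sqrt(7); multiply by (sqrt(15) + sqrt(22)) + sqrt(7), then rationalise the remaining surd.

(-15*sqrt(7) + 7*sqrt(15) + sqrt(2310))/105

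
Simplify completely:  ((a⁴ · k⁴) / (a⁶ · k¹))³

Inside the bracket: (a^-2) · k³
Raise to the power 3: (a^-6) · k⁹

k⁹/a⁶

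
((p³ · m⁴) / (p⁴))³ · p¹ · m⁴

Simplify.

Inside the bracket: (p^-1) · m⁴
Raise to the power 3: (p^-3) · m^12
Multiply by p¹ · m⁴: add exponents.

m^16/p²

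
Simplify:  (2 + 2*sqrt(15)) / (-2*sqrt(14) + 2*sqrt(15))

Multiply numerator and denominator by 2*sqrt(14) + 2*sqrt(15).
Denominator becomes 4; numerator becomes 4*sqrt(14) + 4*sqrt(15) + 4*sqrt(210) + 60.

sqrt(14) + sqrt(15) + sqrt(210) + 15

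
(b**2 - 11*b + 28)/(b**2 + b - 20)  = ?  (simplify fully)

Factor: b**2 - 11*b + 28 = (b - 4)*(b - 7);  b**2 + b - 20 = (b + 5)*(b - 4)
Cancel the common factor (b - 4).

(b - 7)/(b + 5)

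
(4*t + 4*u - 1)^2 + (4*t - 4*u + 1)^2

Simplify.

Only the even-power cross terms survive.

32*t^2 + 32*u^2 - 16*u + 2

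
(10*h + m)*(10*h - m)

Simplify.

Product of conjugates: (P+Q)(P-Q) = P**2 - Q**2.

100*h**2 - m**2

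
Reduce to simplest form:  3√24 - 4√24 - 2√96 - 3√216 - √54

3√24 = 6*√6; 4√24 = 8*√6; 2√96 = 8*√6; 3√216 = 18*√6; √54 = 3*√6
Combine: (6 - 8 - 8 - 18 - 3)·√6 = -31*√6

-31*√6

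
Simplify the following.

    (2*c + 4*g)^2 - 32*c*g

4*(c - 2*g)^2

After expansion: 4*c^2 - 16*c*g + 16*g^2 — a perfect-square trinomial.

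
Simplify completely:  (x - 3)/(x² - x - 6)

Factor: x² - x - 6 = (x - 3)·(x + 2)
Cancel the common factor (x - 3).

1/(x + 2)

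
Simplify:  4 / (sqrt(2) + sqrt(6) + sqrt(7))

Group as (sqrt(2) + sqrt(6)) + sqrt(7); multiply by (sqrt(2) + sqrt(6)) - sqrt(7), then rationalise the remaining surd.

(-16*sqrt(21) + 4*sqrt(7) + 12*sqrt(6) + 44*sqrt(2))/47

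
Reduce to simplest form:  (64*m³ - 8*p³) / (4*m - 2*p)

16*m² + 8*m*p + 4*p²

(4*m)^3 - (2*p)^3 = (4*m - 2*p)(16*m² + 8*m*p + 4*p²).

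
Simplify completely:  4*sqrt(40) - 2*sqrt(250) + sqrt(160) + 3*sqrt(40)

4*sqrt(40) = 8*sqrt(10); 2*sqrt(250) = 10*sqrt(10); sqrt(160) = 4*sqrt(10); 3*sqrt(40) = 6*sqrt(10)
Combine: (8 - 10 + 4 + 6)·sqrt(10) = 8*sqrt(10)

8*sqrt(10)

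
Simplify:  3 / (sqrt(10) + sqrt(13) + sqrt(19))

Group as (sqrt(10) + sqrt(13)) + sqrt(19); multiply by (sqrt(10) + sqrt(13)) - sqrt(19), then rationalise the remaining surd.

(-sqrt(2470) + 2*sqrt(19) + 8*sqrt(13) + 11*sqrt(10))/84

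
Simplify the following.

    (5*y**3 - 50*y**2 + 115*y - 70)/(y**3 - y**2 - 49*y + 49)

Factor: 5*y**3 - 50*y**2 + 115*y - 70 = 5*(y - 2)*(y - 7)*(y - 1);  y**3 - y**2 - 49*y + 49 = (y - 7)*(y + 7)*(y - 1)
Cancel the common factors (y - 7), (y - 1).

(5*y - 10)/(y + 7)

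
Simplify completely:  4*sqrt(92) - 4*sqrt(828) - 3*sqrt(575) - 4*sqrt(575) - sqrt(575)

4*sqrt(92) = 8*sqrt(23); 4*sqrt(828) = 24*sqrt(23); 3*sqrt(575) = 15*sqrt(23); 4*sqrt(575) = 20*sqrt(23); sqrt(575) = 5*sqrt(23)
Combine: (8 - 24 - 15 - 20 - 5)·sqrt(23) = -56*sqrt(23)

-56*sqrt(23)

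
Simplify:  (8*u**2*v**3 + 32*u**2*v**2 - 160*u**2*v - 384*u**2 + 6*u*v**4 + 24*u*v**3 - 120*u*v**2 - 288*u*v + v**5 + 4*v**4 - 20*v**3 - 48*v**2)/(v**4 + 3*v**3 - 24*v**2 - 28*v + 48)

(8*u**2 + 6*u*v + v**2)/(v - 1)

Factor: 8*u**2*v**3 + 32*u**2*v**2 - 160*u**2*v - 384*u**2 + 6*u*v**4 + 24*u*v**3 - 120*u*v**2 - 288*u*v + v**5 + 4*v**4 - 20*v**3 - 48*v**2 = (2*u + v)*(v - 4)*(v + 6)*(4*u + v)*(v + 2);  v**4 + 3*v**3 - 24*v**2 - 28*v + 48 = (v + 2)*(v - 1)*(v - 4)*(v + 6)
Cancel the common factors (v + 6), (v - 4), (v + 2).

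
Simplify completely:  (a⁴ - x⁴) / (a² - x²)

a² + x²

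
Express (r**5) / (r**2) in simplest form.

r**3

Quotient: r**3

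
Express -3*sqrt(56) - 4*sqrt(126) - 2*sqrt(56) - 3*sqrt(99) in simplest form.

3*sqrt(56) = 6*sqrt(14); 4*sqrt(126) = 12*sqrt(14); 2*sqrt(56) = 4*sqrt(14); 3*sqrt(99) = 9*sqrt(11)

-22*sqrt(14) - 9*sqrt(11)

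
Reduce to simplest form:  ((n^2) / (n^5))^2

n^(-6)

Inside the bracket: (n^-3)
Raise to the power 2: (n^-6)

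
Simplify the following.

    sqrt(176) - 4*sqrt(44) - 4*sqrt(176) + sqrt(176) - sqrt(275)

-21*sqrt(11)

sqrt(176) = 4*sqrt(11); 4*sqrt(44) = 8*sqrt(11); 4*sqrt(176) = 16*sqrt(11); sqrt(176) = 4*sqrt(11); sqrt(275) = 5*sqrt(11)
Combine: (4 - 8 - 16 + 4 - 5)·sqrt(11) = -21*sqrt(11)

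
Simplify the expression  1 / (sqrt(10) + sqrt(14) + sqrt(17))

Group as (sqrt(10) + sqrt(14)) + sqrt(17); multiply by (sqrt(10) + sqrt(14)) - sqrt(17), then rationalise the remaining surd.

(-4*sqrt(595) + 7*sqrt(17) + 13*sqrt(14) + 21*sqrt(10))/511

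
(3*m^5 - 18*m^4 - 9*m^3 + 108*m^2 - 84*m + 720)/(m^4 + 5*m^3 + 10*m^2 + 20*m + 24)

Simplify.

Factor: 3*m^5 - 18*m^4 - 9*m^3 + 108*m^2 - 84*m + 720 = 3*(m - 5)*(m + 3)*(m - 4)*(m^2 + 4);  m^4 + 5*m^3 + 10*m^2 + 20*m + 24 = (m^2 + 4)*(m + 3)*(m + 2)
Cancel the common factors (m^2 + 4), (m + 3).

(3*m^2 - 27*m + 60)/(m + 2)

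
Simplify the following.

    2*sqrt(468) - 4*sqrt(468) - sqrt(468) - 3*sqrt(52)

2*sqrt(468) = 12*sqrt(13); 4*sqrt(468) = 24*sqrt(13); sqrt(468) = 6*sqrt(13); 3*sqrt(52) = 6*sqrt(13)
Combine: (12 - 24 - 6 - 6)·sqrt(13) = -24*sqrt(13)

-24*sqrt(13)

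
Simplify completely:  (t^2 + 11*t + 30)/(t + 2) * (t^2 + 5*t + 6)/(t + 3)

t^2 + 11*t + 30

Factor: t^2 + 11*t + 30 = (t + 6)*(t + 5);  t^2 + 5*t + 6 = (t + 3)*(t + 2)
Cancel the common factors (t + 3), (t + 2).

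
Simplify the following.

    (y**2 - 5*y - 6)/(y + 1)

Factor: y**2 - 5*y - 6 = (y - 6)*(y + 1)
Cancel the common factor (y + 1).

y - 6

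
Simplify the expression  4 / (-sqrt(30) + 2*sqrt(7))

Multiply numerator and denominator by 2*sqrt(7) + sqrt(30).
Denominator becomes -2; numerator becomes 8*sqrt(7) + 4*sqrt(30).

-2*sqrt(30) - 4*sqrt(7)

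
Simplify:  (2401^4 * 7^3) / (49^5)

7^9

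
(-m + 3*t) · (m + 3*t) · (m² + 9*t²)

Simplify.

-m⁴ + 81*t⁴

Pair the conjugate factors: ((3*t)+m)((3*t)-m) = -m² + 9*t², then repeat with the next factor.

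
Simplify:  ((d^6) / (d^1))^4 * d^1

Inside the bracket: d^5
Raise to the power 4: d^20
Multiply by d^1: add exponents.

d^21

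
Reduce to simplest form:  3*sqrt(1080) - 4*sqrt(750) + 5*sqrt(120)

3*sqrt(1080) = 18*sqrt(30); 4*sqrt(750) = 20*sqrt(30); 5*sqrt(120) = 10*sqrt(30)
Combine: (18 - 20 + 10)·sqrt(30) = 8*sqrt(30)

8*sqrt(30)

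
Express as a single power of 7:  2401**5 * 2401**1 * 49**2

7**28

2401**5 = 7**20; 2401**1 = 7**4; 49**2 = 7**4
Combine exponents: 7**28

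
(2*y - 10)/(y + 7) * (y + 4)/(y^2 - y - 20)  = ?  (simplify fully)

2/(y + 7)

Factor: 2*y - 10 = 2*(y - 5);  y^2 - y - 20 = (y + 4)*(y - 5)
Cancel the common factors (y + 4), (y - 5).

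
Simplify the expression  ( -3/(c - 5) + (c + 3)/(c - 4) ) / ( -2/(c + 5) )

Numerator: -3/(c - 5) + (c + 3)/(c - 4) = (c² - 5*c - 3)/(c² - 9*c + 20)
Denominator: -2/(c + 5) = -2/(c + 5)
Divide: ((c² - 5*c - 3)/(c² - 9*c + 20)) · (-c/2 - 5/2) = (-c³ + 28*c + 15)/(2*c² - 18*c + 40)

(-c³ + 28*c + 15)/(2*c² - 18*c + 40)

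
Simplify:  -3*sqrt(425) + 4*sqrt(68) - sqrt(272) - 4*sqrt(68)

3*sqrt(425) = 15*sqrt(17); 4*sqrt(68) = 8*sqrt(17); sqrt(272) = 4*sqrt(17); 4*sqrt(68) = 8*sqrt(17)
Combine: (-15 + 8 - 4 - 8)·sqrt(17) = -19*sqrt(17)

-19*sqrt(17)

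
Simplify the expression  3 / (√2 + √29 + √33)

(-√1914 - √33 + 3*√29 + 30*√2)/38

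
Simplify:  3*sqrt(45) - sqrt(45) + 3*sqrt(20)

12*sqrt(5)

3*sqrt(45) = 9*sqrt(5); sqrt(45) = 3*sqrt(5); 3*sqrt(20) = 6*sqrt(5)
Combine: (9 - 3 + 6)·sqrt(5) = 12*sqrt(5)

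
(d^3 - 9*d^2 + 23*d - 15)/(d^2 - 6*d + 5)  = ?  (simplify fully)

Factor: d^3 - 9*d^2 + 23*d - 15 = (d - 3)*(d - 5)*(d - 1);  d^2 - 6*d + 5 = (d - 5)*(d - 1)
Cancel the common factors (d - 1), (d - 5).

d - 3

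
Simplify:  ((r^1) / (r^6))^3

r^(-15)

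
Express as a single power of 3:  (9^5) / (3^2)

9^5 = 3^10; 3^2 = 3^2
Combine exponents: 3^8

3^8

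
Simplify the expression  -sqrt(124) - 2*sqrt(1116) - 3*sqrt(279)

-23*sqrt(31)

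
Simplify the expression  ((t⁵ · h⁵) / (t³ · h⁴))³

Inside the bracket: t² · h¹
Raise to the power 3: t⁶ · h³

h³*t⁶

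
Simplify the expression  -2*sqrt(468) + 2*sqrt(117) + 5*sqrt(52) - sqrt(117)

sqrt(13)

2*sqrt(468) = 12*sqrt(13); 2*sqrt(117) = 6*sqrt(13); 5*sqrt(52) = 10*sqrt(13); sqrt(117) = 3*sqrt(13)
Combine: (-12 + 6 + 10 - 3)·sqrt(13) = sqrt(13)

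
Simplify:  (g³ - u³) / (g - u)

g² + g*u + u²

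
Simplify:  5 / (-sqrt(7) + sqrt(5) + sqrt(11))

Group as (sqrt(5) + sqrt(11)) - sqrt(7); multiply by (sqrt(5) + sqrt(11)) + sqrt(7), then rationalise the remaining surd.

(-45*sqrt(7) + 5*sqrt(11) + 65*sqrt(5) + 10*sqrt(385))/139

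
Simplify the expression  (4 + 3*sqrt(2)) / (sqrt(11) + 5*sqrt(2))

(-3*sqrt(22) - 4*sqrt(11) + 20*sqrt(2) + 30)/39

Multiply numerator and denominator by -sqrt(11) + 5*sqrt(2).
Denominator becomes 39; numerator becomes -3*sqrt(22) - 4*sqrt(11) + 20*sqrt(2) + 30.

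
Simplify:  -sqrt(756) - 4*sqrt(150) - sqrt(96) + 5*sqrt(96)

-6*sqrt(21) - 4*sqrt(6)

sqrt(756) = 6*sqrt(21); 4*sqrt(150) = 20*sqrt(6); sqrt(96) = 4*sqrt(6); 5*sqrt(96) = 20*sqrt(6)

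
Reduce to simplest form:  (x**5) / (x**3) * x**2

x**4

Quotient: x**2
Multiply by x**2: add exponents.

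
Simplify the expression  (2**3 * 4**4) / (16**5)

2**3 = 2**3; 4**4 = 2**8; 16**5 = 2**20
Combine exponents: 2**(-9)

2**(-9)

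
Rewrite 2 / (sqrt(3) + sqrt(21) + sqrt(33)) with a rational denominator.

Group as (sqrt(3) + sqrt(33)) + sqrt(21); multiply by (sqrt(3) + sqrt(33)) - sqrt(21), then rationalise the remaining surd.

(-4*sqrt(231) - 6*sqrt(33) + 10*sqrt(21) + 34*sqrt(3))/57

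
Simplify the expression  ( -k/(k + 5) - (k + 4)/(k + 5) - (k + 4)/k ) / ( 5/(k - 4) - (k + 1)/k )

Numerator: -k/(k + 5) - (k + 4)/(k + 5) - (k + 4)/k = (-3*k^2 - 13*k - 20)/(k^2 + 5*k)
Denominator: 5/(k - 4) - (k + 1)/k = (-k^2 + 8*k + 4)/(k^2 - 4*k)
Divide: ((-3*k^2 - 13*k - 20)/(k^2 + 5*k)) · ((k^2 - 4*k)/(-k^2 + 8*k + 4)) = (3*k^3 + k^2 - 32*k - 80)/(k^3 - 3*k^2 - 44*k - 20)

(3*k^3 + k^2 - 32*k - 80)/(k^3 - 3*k^2 - 44*k - 20)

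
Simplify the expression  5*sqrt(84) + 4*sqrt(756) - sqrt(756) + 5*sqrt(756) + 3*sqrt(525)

73*sqrt(21)

5*sqrt(84) = 10*sqrt(21); 4*sqrt(756) = 24*sqrt(21); sqrt(756) = 6*sqrt(21); 5*sqrt(756) = 30*sqrt(21); 3*sqrt(525) = 15*sqrt(21)
Combine: (10 + 24 - 6 + 30 + 15)·sqrt(21) = 73*sqrt(21)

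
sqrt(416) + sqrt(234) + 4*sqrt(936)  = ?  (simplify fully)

sqrt(416) = 4*sqrt(26); sqrt(234) = 3*sqrt(26); 4*sqrt(936) = 24*sqrt(26)
Combine: (4 + 3 + 24)·sqrt(26) = 31*sqrt(26)

31*sqrt(26)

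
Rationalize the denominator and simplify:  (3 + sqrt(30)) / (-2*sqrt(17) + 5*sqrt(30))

Multiply numerator and denominator by 2*sqrt(17) + 5*sqrt(30).
Denominator becomes 682; numerator becomes 6*sqrt(17) + 2*sqrt(510) + 15*sqrt(30) + 150.

(6*sqrt(17) + 2*sqrt(510) + 15*sqrt(30) + 150)/682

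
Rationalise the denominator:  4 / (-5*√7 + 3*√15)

Multiply numerator and denominator by 3*√15 + 5*√7.
Denominator becomes -40; numerator becomes 12*√15 + 20*√7.

(-5*√7 - 3*√15)/10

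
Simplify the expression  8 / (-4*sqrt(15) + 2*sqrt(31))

(-8*sqrt(15) - 4*sqrt(31))/29

Multiply numerator and denominator by 2*sqrt(31) + 4*sqrt(15).
Denominator becomes -116; numerator becomes 16*sqrt(31) + 32*sqrt(15).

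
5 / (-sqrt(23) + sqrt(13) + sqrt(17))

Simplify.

(-7*sqrt(23) + 19*sqrt(17) + 27*sqrt(13) + 2*sqrt(5083))/167

Group as (sqrt(13) + sqrt(17)) - sqrt(23); multiply by (sqrt(13) + sqrt(17)) + sqrt(23), then rationalise the remaining surd.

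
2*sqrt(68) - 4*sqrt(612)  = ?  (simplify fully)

-20*sqrt(17)

2*sqrt(68) = 4*sqrt(17); 4*sqrt(612) = 24*sqrt(17)
Combine: (4 - 24)·sqrt(17) = -20*sqrt(17)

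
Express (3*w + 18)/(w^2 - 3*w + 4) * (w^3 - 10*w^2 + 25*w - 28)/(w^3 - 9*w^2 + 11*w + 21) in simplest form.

Factor: 3*w + 18 = 3*(w + 6);  w^3 - 10*w^2 + 25*w - 28 = (w - 7)*(w^2 - 3*w + 4);  w^3 - 9*w^2 + 11*w + 21 = (w - 3)*(w + 1)*(w - 7)
Cancel the common factors (w^2 - 3*w + 4), (w - 7).

(3*w + 18)/(w^2 - 2*w - 3)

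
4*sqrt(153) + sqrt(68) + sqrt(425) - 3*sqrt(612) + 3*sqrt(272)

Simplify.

13*sqrt(17)

4*sqrt(153) = 12*sqrt(17); sqrt(68) = 2*sqrt(17); sqrt(425) = 5*sqrt(17); 3*sqrt(612) = 18*sqrt(17); 3*sqrt(272) = 12*sqrt(17)
Combine: (12 + 2 + 5 - 18 + 12)·sqrt(17) = 13*sqrt(17)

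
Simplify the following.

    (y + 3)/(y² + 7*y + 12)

1/(y + 4)

Factor: y² + 7*y + 12 = (y + 3)·(y + 4)
Cancel the common factor (y + 3).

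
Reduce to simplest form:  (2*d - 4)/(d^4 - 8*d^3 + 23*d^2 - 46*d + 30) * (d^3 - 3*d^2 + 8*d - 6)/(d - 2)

Factor: 2*d - 4 = 2*(d - 2);  d^4 - 8*d^3 + 23*d^2 - 46*d + 30 = (d^2 - 2*d + 6)*(d - 1)*(d - 5);  d^3 - 3*d^2 + 8*d - 6 = (d^2 - 2*d + 6)*(d - 1)
Cancel the common factors (d^2 - 2*d + 6), (d - 2), (d - 1).

2/(d - 5)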